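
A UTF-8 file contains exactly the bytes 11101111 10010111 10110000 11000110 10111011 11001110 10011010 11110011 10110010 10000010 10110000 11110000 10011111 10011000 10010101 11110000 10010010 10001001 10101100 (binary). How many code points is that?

Byte at offset 0: 0xEF = 11101111 → 3-byte char (#1). Advance 3.
Byte at offset 3: 0xC6 = 11000110 → 2-byte char (#2). Advance 2.
Byte at offset 5: 0xCE = 11001110 → 2-byte char (#3). Advance 2.
Byte at offset 7: 0xF3 = 11110011 → 4-byte char (#4). Advance 4.
Byte at offset 11: 0xF0 = 11110000 → 4-byte char (#5). Advance 4.
Byte at offset 15: 0xF0 = 11110000 → 4-byte char (#6). Advance 4.
Reached end at offset 19 after 6 code points.

6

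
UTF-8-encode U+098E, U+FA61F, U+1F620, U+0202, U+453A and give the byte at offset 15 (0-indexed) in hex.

U+098E → 3-byte form E0 A6 8E at offsets 0–2.
U+FA61F → 4-byte form F3 BA 98 9F at offsets 3–6.
U+1F620 → 4-byte form F0 9F 98 A0 at offsets 7–10.
U+0202 → 2-byte form C8 82 at offsets 11–12.
U+453A → 3-byte form E4 94 BA at offsets 13–15.
Offset 15 falls in char 5's range; it's byte 3 of E4 94 BA = 0xBA.

0xBA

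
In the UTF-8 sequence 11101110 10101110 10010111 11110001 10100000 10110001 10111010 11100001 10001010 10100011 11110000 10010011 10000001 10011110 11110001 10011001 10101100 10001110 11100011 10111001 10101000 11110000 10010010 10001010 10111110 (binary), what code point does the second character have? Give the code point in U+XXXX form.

Offset 0: leading byte 0xEE = 11101110 → 3-byte char #1 = EE AE 97.
Offset 3: leading byte 0xF1 = 11110001 → 4-byte char #2 = F1 A0 B1 BA.
Leading byte 0xF1 = 11110001 matches 11110xxx → 4-byte sequence.
Byte 1: 0xF1 = 11110001, payload 001 (3 bits).
Byte 2: 0xA0 = 10100000 (10xxxxxx ✓), payload 100000.
Byte 3: 0xB1 = 10110001 (10xxxxxx ✓), payload 110001.
Byte 4: 0xBA = 10111010 (10xxxxxx ✓), payload 111010.
Concatenate: 001100000110001111010 = 0x60C7A (21 bits → U+60C7A).

U+60C7A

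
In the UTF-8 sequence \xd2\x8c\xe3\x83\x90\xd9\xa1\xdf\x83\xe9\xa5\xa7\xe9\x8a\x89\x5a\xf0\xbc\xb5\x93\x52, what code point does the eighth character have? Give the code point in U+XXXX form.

Offset 0: leading byte 0xD2 = 11010010 → 2-byte char #1 = D2 8C.
Offset 2: leading byte 0xE3 = 11100011 → 3-byte char #2 = E3 83 90.
Offset 5: leading byte 0xD9 = 11011001 → 2-byte char #3 = D9 A1.
Offset 7: leading byte 0xDF = 11011111 → 2-byte char #4 = DF 83.
Offset 9: leading byte 0xE9 = 11101001 → 3-byte char #5 = E9 A5 A7.
Offset 12: leading byte 0xE9 = 11101001 → 3-byte char #6 = E9 8A 89.
Offset 15: leading byte 0x5A = 01011010 → 1-byte char #7 = 5A.
Offset 16: leading byte 0xF0 = 11110000 → 4-byte char #8 = F0 BC B5 93.
Leading byte 0xF0 = 11110000 matches 11110xxx → 4-byte sequence.
Byte 1: 0xF0 = 11110000, payload 000 (3 bits).
Byte 2: 0xBC = 10111100 (10xxxxxx ✓), payload 111100.
Byte 3: 0xB5 = 10110101 (10xxxxxx ✓), payload 110101.
Byte 4: 0x93 = 10010011 (10xxxxxx ✓), payload 010011.
Concatenate: 000111100110101010011 = 0x3CD53 (21 bits → U+3CD53).

U+3CD53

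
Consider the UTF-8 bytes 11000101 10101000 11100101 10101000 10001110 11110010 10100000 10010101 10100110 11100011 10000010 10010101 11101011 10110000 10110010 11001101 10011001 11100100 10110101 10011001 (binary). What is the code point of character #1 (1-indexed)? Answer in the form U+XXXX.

Offset 0: leading byte 0xC5 = 11000101 → 2-byte char #1 = C5 A8.
Leading byte 0xC5 = 11000101 matches 110xxxxx → 2-byte sequence.
Byte 1: 0xC5 = 11000101, payload 00101 (5 bits).
Byte 2: 0xA8 = 10101000 (10xxxxxx ✓), payload 101000.
Concatenate: 00101101000 = 0x168 (11 bits → U+0168).

U+0168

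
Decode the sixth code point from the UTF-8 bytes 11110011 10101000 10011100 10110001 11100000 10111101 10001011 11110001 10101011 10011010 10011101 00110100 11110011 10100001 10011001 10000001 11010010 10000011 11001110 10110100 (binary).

Offset 0: leading byte 0xF3 = 11110011 → 4-byte char #1 = F3 A8 9C B1.
Offset 4: leading byte 0xE0 = 11100000 → 3-byte char #2 = E0 BD 8B.
Offset 7: leading byte 0xF1 = 11110001 → 4-byte char #3 = F1 AB 9A 9D.
Offset 11: leading byte 0x34 = 00110100 → 1-byte char #4 = 34.
Offset 12: leading byte 0xF3 = 11110011 → 4-byte char #5 = F3 A1 99 81.
Offset 16: leading byte 0xD2 = 11010010 → 2-byte char #6 = D2 83.
Leading byte 0xD2 = 11010010 matches 110xxxxx → 2-byte sequence.
Byte 1: 0xD2 = 11010010, payload 10010 (5 bits).
Byte 2: 0x83 = 10000011 (10xxxxxx ✓), payload 000011.
Concatenate: 10010000011 = 0x483 (11 bits → U+0483).

U+0483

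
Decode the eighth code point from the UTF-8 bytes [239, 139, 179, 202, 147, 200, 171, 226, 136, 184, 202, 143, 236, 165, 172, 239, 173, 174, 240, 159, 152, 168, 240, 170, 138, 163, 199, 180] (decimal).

U+1F628

Offset 0: leading byte 0xEF = 11101111 → 3-byte char #1 = EF 8B B3.
Offset 3: leading byte 0xCA = 11001010 → 2-byte char #2 = CA 93.
Offset 5: leading byte 0xC8 = 11001000 → 2-byte char #3 = C8 AB.
Offset 7: leading byte 0xE2 = 11100010 → 3-byte char #4 = E2 88 B8.
Offset 10: leading byte 0xCA = 11001010 → 2-byte char #5 = CA 8F.
Offset 12: leading byte 0xEC = 11101100 → 3-byte char #6 = EC A5 AC.
Offset 15: leading byte 0xEF = 11101111 → 3-byte char #7 = EF AD AE.
Offset 18: leading byte 0xF0 = 11110000 → 4-byte char #8 = F0 9F 98 A8.
Leading byte 0xF0 = 11110000 matches 11110xxx → 4-byte sequence.
Byte 1: 0xF0 = 11110000, payload 000 (3 bits).
Byte 2: 0x9F = 10011111 (10xxxxxx ✓), payload 011111.
Byte 3: 0x98 = 10011000 (10xxxxxx ✓), payload 011000.
Byte 4: 0xA8 = 10101000 (10xxxxxx ✓), payload 101000.
Concatenate: 000011111011000101000 = 0x1F628 (21 bits → U+1F628).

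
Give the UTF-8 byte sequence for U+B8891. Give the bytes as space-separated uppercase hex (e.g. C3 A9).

U+B8891 = 0xB8891 = 755857 decimal. In range U+10000–U+10FFFF → 4-byte form: 11110xxx 10xxxxxx 10xxxxxx 10xxxxxx.
Binary (21 bits): 010111000100010010001.
Split 3+6+6+6: 010 | 111000 | 100010 | 010001.
Byte 1: 11110010 = 0xF2.
Byte 2: 10111000 = 0xB8.
Byte 3: 10100010 = 0xA2.
Byte 4: 10010001 = 0x91.

F2 B8 A2 91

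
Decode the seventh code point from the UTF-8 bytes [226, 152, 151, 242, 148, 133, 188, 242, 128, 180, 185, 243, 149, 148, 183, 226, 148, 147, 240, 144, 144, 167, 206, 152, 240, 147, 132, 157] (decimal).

U+0398

Offset 0: leading byte 0xE2 = 11100010 → 3-byte char #1 = E2 98 97.
Offset 3: leading byte 0xF2 = 11110010 → 4-byte char #2 = F2 94 85 BC.
Offset 7: leading byte 0xF2 = 11110010 → 4-byte char #3 = F2 80 B4 B9.
Offset 11: leading byte 0xF3 = 11110011 → 4-byte char #4 = F3 95 94 B7.
Offset 15: leading byte 0xE2 = 11100010 → 3-byte char #5 = E2 94 93.
Offset 18: leading byte 0xF0 = 11110000 → 4-byte char #6 = F0 90 90 A7.
Offset 22: leading byte 0xCE = 11001110 → 2-byte char #7 = CE 98.
Leading byte 0xCE = 11001110 matches 110xxxxx → 2-byte sequence.
Byte 1: 0xCE = 11001110, payload 01110 (5 bits).
Byte 2: 0x98 = 10011000 (10xxxxxx ✓), payload 011000.
Concatenate: 01110011000 = 0x398 (11 bits → U+0398).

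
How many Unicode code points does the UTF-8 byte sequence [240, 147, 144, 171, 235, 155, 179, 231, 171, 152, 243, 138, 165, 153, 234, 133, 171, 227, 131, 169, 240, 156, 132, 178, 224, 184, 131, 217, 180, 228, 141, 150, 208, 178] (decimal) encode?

11

Byte at offset 0: 0xF0 = 11110000 → 4-byte char (#1). Advance 4.
Byte at offset 4: 0xEB = 11101011 → 3-byte char (#2). Advance 3.
Byte at offset 7: 0xE7 = 11100111 → 3-byte char (#3). Advance 3.
Byte at offset 10: 0xF3 = 11110011 → 4-byte char (#4). Advance 4.
Byte at offset 14: 0xEA = 11101010 → 3-byte char (#5). Advance 3.
Byte at offset 17: 0xE3 = 11100011 → 3-byte char (#6). Advance 3.
Byte at offset 20: 0xF0 = 11110000 → 4-byte char (#7). Advance 4.
Byte at offset 24: 0xE0 = 11100000 → 3-byte char (#8). Advance 3.
Byte at offset 27: 0xD9 = 11011001 → 2-byte char (#9). Advance 2.
Byte at offset 29: 0xE4 = 11100100 → 3-byte char (#10). Advance 3.
Byte at offset 32: 0xD0 = 11010000 → 2-byte char (#11). Advance 2.
Reached end at offset 34 after 11 code points.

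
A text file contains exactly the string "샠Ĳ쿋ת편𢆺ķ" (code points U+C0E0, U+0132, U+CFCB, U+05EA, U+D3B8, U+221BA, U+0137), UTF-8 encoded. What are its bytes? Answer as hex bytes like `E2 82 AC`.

U+C0E0: 3-byte form → EC 83 A0.
U+0132: 2-byte form → C4 B2.
U+CFCB: 3-byte form → EC BF 8B.
U+05EA: 2-byte form → D7 AA.
U+D3B8: 3-byte form → ED 8E B8.
U+221BA: 4-byte form → F0 A2 86 BA.
U+0137: 2-byte form → C4 B7.
Concatenated (19 bytes): EC 83 A0 C4 B2 EC BF 8B D7 AA ED 8E B8 F0 A2 86 BA C4 B7.

EC 83 A0 C4 B2 EC BF 8B D7 AA ED 8E B8 F0 A2 86 BA C4 B7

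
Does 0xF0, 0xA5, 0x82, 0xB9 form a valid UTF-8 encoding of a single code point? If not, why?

valid

Leading byte 0xF0 = 11110000 → 4-byte form.
Continuation bytes 0xA5=10100101, 0x82=10000010, 0xB9=10111001 all match 10xxxxxx.
Decoded value 0x250B9 is ≥ 0x10000 (shortest form) and not a surrogate.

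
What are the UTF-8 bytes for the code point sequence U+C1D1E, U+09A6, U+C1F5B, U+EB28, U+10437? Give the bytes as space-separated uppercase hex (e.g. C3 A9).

F3 81 B4 9E E0 A6 A6 F3 81 BD 9B EE AC A8 F0 90 90 B7

U+C1D1E: 4-byte form → F3 81 B4 9E.
U+09A6: 3-byte form → E0 A6 A6.
U+C1F5B: 4-byte form → F3 81 BD 9B.
U+EB28: 3-byte form → EE AC A8.
U+10437: 4-byte form → F0 90 90 B7.
Concatenated (18 bytes): F3 81 B4 9E E0 A6 A6 F3 81 BD 9B EE AC A8 F0 90 90 B7.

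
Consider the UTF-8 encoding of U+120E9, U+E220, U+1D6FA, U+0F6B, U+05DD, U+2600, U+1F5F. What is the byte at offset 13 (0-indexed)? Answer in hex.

0xAB

U+120E9 → 4-byte form F0 92 83 A9 at offsets 0–3.
U+E220 → 3-byte form EE 88 A0 at offsets 4–6.
U+1D6FA → 4-byte form F0 9D 9B BA at offsets 7–10.
U+0F6B → 3-byte form E0 BD AB at offsets 11–13.
Offset 13 falls in char 4's range; it's byte 3 of E0 BD AB = 0xAB.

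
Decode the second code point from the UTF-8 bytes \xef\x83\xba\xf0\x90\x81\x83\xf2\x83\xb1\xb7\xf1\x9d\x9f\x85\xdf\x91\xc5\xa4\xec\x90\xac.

Offset 0: leading byte 0xEF = 11101111 → 3-byte char #1 = EF 83 BA.
Offset 3: leading byte 0xF0 = 11110000 → 4-byte char #2 = F0 90 81 83.
Leading byte 0xF0 = 11110000 matches 11110xxx → 4-byte sequence.
Byte 1: 0xF0 = 11110000, payload 000 (3 bits).
Byte 2: 0x90 = 10010000 (10xxxxxx ✓), payload 010000.
Byte 3: 0x81 = 10000001 (10xxxxxx ✓), payload 000001.
Byte 4: 0x83 = 10000011 (10xxxxxx ✓), payload 000011.
Concatenate: 000010000000001000011 = 0x10043 (21 bits → U+10043).

U+10043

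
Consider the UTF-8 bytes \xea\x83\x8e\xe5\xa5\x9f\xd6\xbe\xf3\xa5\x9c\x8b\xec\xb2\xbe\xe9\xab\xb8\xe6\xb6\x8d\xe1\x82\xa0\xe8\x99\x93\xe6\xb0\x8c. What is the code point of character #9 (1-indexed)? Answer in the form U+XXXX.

Offset 0: leading byte 0xEA = 11101010 → 3-byte char #1 = EA 83 8E.
Offset 3: leading byte 0xE5 = 11100101 → 3-byte char #2 = E5 A5 9F.
Offset 6: leading byte 0xD6 = 11010110 → 2-byte char #3 = D6 BE.
Offset 8: leading byte 0xF3 = 11110011 → 4-byte char #4 = F3 A5 9C 8B.
Offset 12: leading byte 0xEC = 11101100 → 3-byte char #5 = EC B2 BE.
Offset 15: leading byte 0xE9 = 11101001 → 3-byte char #6 = E9 AB B8.
Offset 18: leading byte 0xE6 = 11100110 → 3-byte char #7 = E6 B6 8D.
Offset 21: leading byte 0xE1 = 11100001 → 3-byte char #8 = E1 82 A0.
Offset 24: leading byte 0xE8 = 11101000 → 3-byte char #9 = E8 99 93.
Leading byte 0xE8 = 11101000 matches 1110xxxx → 3-byte sequence.
Byte 1: 0xE8 = 11101000, payload 1000 (4 bits).
Byte 2: 0x99 = 10011001 (10xxxxxx ✓), payload 011001.
Byte 3: 0x93 = 10010011 (10xxxxxx ✓), payload 010011.
Concatenate: 1000011001010011 = 0x8653 (16 bits → U+8653).

U+8653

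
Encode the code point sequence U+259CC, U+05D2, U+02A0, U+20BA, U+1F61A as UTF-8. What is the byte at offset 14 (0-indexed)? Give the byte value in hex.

U+259CC → 4-byte form F0 A5 A7 8C at offsets 0–3.
U+05D2 → 2-byte form D7 92 at offsets 4–5.
U+02A0 → 2-byte form CA A0 at offsets 6–7.
U+20BA → 3-byte form E2 82 BA at offsets 8–10.
U+1F61A → 4-byte form F0 9F 98 9A at offsets 11–14.
Offset 14 falls in char 5's range; it's byte 4 of F0 9F 98 9A = 0x9A.

0x9A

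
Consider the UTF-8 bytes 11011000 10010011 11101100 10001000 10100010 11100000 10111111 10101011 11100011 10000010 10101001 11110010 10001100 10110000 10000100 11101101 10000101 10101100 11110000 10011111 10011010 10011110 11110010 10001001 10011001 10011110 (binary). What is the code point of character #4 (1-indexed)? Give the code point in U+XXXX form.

U+30A9

Offset 0: leading byte 0xD8 = 11011000 → 2-byte char #1 = D8 93.
Offset 2: leading byte 0xEC = 11101100 → 3-byte char #2 = EC 88 A2.
Offset 5: leading byte 0xE0 = 11100000 → 3-byte char #3 = E0 BF AB.
Offset 8: leading byte 0xE3 = 11100011 → 3-byte char #4 = E3 82 A9.
Leading byte 0xE3 = 11100011 matches 1110xxxx → 3-byte sequence.
Byte 1: 0xE3 = 11100011, payload 0011 (4 bits).
Byte 2: 0x82 = 10000010 (10xxxxxx ✓), payload 000010.
Byte 3: 0xA9 = 10101001 (10xxxxxx ✓), payload 101001.
Concatenate: 0011000010101001 = 0x30A9 (16 bits → U+30A9).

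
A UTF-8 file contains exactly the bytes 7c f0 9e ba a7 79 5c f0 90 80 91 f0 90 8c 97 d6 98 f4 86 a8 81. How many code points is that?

8

Byte at offset 0: 0x7C = 01111100 → 1-byte char (#1). Advance 1.
Byte at offset 1: 0xF0 = 11110000 → 4-byte char (#2). Advance 4.
Byte at offset 5: 0x79 = 01111001 → 1-byte char (#3). Advance 1.
Byte at offset 6: 0x5C = 01011100 → 1-byte char (#4). Advance 1.
Byte at offset 7: 0xF0 = 11110000 → 4-byte char (#5). Advance 4.
Byte at offset 11: 0xF0 = 11110000 → 4-byte char (#6). Advance 4.
Byte at offset 15: 0xD6 = 11010110 → 2-byte char (#7). Advance 2.
Byte at offset 17: 0xF4 = 11110100 → 4-byte char (#8). Advance 4.
Reached end at offset 21 after 8 code points.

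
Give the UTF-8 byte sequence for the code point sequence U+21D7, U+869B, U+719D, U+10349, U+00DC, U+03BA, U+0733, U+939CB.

U+21D7: 3-byte form → E2 87 97.
U+869B: 3-byte form → E8 9A 9B.
U+719D: 3-byte form → E7 86 9D.
U+10349: 4-byte form → F0 90 8D 89.
U+00DC: 2-byte form → C3 9C.
U+03BA: 2-byte form → CE BA.
U+0733: 2-byte form → DC B3.
U+939CB: 4-byte form → F2 93 A7 8B.
Concatenated (23 bytes): E2 87 97 E8 9A 9B E7 86 9D F0 90 8D 89 C3 9C CE BA DC B3 F2 93 A7 8B.

E2 87 97 E8 9A 9B E7 86 9D F0 90 8D 89 C3 9C CE BA DC B3 F2 93 A7 8B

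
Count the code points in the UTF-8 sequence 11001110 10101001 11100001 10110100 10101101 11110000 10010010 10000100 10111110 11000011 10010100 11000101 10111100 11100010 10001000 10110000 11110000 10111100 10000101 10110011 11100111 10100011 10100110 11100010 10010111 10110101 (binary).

Byte at offset 0: 0xCE = 11001110 → 2-byte char (#1). Advance 2.
Byte at offset 2: 0xE1 = 11100001 → 3-byte char (#2). Advance 3.
Byte at offset 5: 0xF0 = 11110000 → 4-byte char (#3). Advance 4.
Byte at offset 9: 0xC3 = 11000011 → 2-byte char (#4). Advance 2.
Byte at offset 11: 0xC5 = 11000101 → 2-byte char (#5). Advance 2.
Byte at offset 13: 0xE2 = 11100010 → 3-byte char (#6). Advance 3.
Byte at offset 16: 0xF0 = 11110000 → 4-byte char (#7). Advance 4.
Byte at offset 20: 0xE7 = 11100111 → 3-byte char (#8). Advance 3.
Byte at offset 23: 0xE2 = 11100010 → 3-byte char (#9). Advance 3.
Reached end at offset 26 after 9 code points.

9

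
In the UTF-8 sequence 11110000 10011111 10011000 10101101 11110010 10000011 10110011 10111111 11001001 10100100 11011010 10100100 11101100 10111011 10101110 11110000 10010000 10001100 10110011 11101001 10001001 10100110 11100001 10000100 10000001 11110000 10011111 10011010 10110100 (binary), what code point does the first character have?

Offset 0: leading byte 0xF0 = 11110000 → 4-byte char #1 = F0 9F 98 AD.
Leading byte 0xF0 = 11110000 matches 11110xxx → 4-byte sequence.
Byte 1: 0xF0 = 11110000, payload 000 (3 bits).
Byte 2: 0x9F = 10011111 (10xxxxxx ✓), payload 011111.
Byte 3: 0x98 = 10011000 (10xxxxxx ✓), payload 011000.
Byte 4: 0xAD = 10101101 (10xxxxxx ✓), payload 101101.
Concatenate: 000011111011000101101 = 0x1F62D (21 bits → U+1F62D).

U+1F62D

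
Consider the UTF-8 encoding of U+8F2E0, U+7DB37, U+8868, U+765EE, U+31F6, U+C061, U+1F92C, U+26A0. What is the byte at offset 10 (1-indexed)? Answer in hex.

0xA1

1-indexed offset 10 is 0-indexed offset 9.
U+8F2E0 → 4-byte form F2 8F 8B A0 at offsets 0–3.
U+7DB37 → 4-byte form F1 BD AC B7 at offsets 4–7.
U+8868 → 3-byte form E8 A1 A8 at offsets 8–10.
Offset 9 falls in char 3's range; it's byte 2 of E8 A1 A8 = 0xA1.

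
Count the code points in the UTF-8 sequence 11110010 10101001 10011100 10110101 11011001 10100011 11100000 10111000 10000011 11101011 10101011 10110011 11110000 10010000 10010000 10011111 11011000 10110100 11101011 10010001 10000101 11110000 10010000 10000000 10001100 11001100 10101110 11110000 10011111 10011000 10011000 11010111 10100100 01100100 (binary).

12

Byte at offset 0: 0xF2 = 11110010 → 4-byte char (#1). Advance 4.
Byte at offset 4: 0xD9 = 11011001 → 2-byte char (#2). Advance 2.
Byte at offset 6: 0xE0 = 11100000 → 3-byte char (#3). Advance 3.
Byte at offset 9: 0xEB = 11101011 → 3-byte char (#4). Advance 3.
Byte at offset 12: 0xF0 = 11110000 → 4-byte char (#5). Advance 4.
Byte at offset 16: 0xD8 = 11011000 → 2-byte char (#6). Advance 2.
Byte at offset 18: 0xEB = 11101011 → 3-byte char (#7). Advance 3.
Byte at offset 21: 0xF0 = 11110000 → 4-byte char (#8). Advance 4.
Byte at offset 25: 0xCC = 11001100 → 2-byte char (#9). Advance 2.
Byte at offset 27: 0xF0 = 11110000 → 4-byte char (#10). Advance 4.
Byte at offset 31: 0xD7 = 11010111 → 2-byte char (#11). Advance 2.
Byte at offset 33: 0x64 = 01100100 → 1-byte char (#12). Advance 1.
Reached end at offset 34 after 12 code points.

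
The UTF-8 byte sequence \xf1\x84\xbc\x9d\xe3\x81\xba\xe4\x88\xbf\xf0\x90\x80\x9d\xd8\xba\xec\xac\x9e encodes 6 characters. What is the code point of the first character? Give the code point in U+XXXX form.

Offset 0: leading byte 0xF1 = 11110001 → 4-byte char #1 = F1 84 BC 9D.
Leading byte 0xF1 = 11110001 matches 11110xxx → 4-byte sequence.
Byte 1: 0xF1 = 11110001, payload 001 (3 bits).
Byte 2: 0x84 = 10000100 (10xxxxxx ✓), payload 000100.
Byte 3: 0xBC = 10111100 (10xxxxxx ✓), payload 111100.
Byte 4: 0x9D = 10011101 (10xxxxxx ✓), payload 011101.
Concatenate: 001000100111100011101 = 0x44F1D (21 bits → U+44F1D).

U+44F1D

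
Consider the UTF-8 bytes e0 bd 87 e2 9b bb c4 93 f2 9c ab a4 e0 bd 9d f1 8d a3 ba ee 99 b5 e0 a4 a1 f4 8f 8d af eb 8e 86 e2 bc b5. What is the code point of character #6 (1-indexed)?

U+4D8FA

Offset 0: leading byte 0xE0 = 11100000 → 3-byte char #1 = E0 BD 87.
Offset 3: leading byte 0xE2 = 11100010 → 3-byte char #2 = E2 9B BB.
Offset 6: leading byte 0xC4 = 11000100 → 2-byte char #3 = C4 93.
Offset 8: leading byte 0xF2 = 11110010 → 4-byte char #4 = F2 9C AB A4.
Offset 12: leading byte 0xE0 = 11100000 → 3-byte char #5 = E0 BD 9D.
Offset 15: leading byte 0xF1 = 11110001 → 4-byte char #6 = F1 8D A3 BA.
Leading byte 0xF1 = 11110001 matches 11110xxx → 4-byte sequence.
Byte 1: 0xF1 = 11110001, payload 001 (3 bits).
Byte 2: 0x8D = 10001101 (10xxxxxx ✓), payload 001101.
Byte 3: 0xA3 = 10100011 (10xxxxxx ✓), payload 100011.
Byte 4: 0xBA = 10111010 (10xxxxxx ✓), payload 111010.
Concatenate: 001001101100011111010 = 0x4D8FA (21 bits → U+4D8FA).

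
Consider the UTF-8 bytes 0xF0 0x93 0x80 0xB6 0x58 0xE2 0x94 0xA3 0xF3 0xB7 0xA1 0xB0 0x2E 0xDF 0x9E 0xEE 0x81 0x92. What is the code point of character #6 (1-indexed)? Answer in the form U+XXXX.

Offset 0: leading byte 0xF0 = 11110000 → 4-byte char #1 = F0 93 80 B6.
Offset 4: leading byte 0x58 = 01011000 → 1-byte char #2 = 58.
Offset 5: leading byte 0xE2 = 11100010 → 3-byte char #3 = E2 94 A3.
Offset 8: leading byte 0xF3 = 11110011 → 4-byte char #4 = F3 B7 A1 B0.
Offset 12: leading byte 0x2E = 00101110 → 1-byte char #5 = 2E.
Offset 13: leading byte 0xDF = 11011111 → 2-byte char #6 = DF 9E.
Leading byte 0xDF = 11011111 matches 110xxxxx → 2-byte sequence.
Byte 1: 0xDF = 11011111, payload 11111 (5 bits).
Byte 2: 0x9E = 10011110 (10xxxxxx ✓), payload 011110.
Concatenate: 11111011110 = 0x7DE (11 bits → U+07DE).

U+07DE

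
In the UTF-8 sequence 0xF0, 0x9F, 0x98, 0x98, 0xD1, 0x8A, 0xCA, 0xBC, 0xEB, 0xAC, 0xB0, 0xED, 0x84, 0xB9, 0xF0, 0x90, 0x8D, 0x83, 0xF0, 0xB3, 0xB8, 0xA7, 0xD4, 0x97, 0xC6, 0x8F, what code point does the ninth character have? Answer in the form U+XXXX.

Offset 0: leading byte 0xF0 = 11110000 → 4-byte char #1 = F0 9F 98 98.
Offset 4: leading byte 0xD1 = 11010001 → 2-byte char #2 = D1 8A.
Offset 6: leading byte 0xCA = 11001010 → 2-byte char #3 = CA BC.
Offset 8: leading byte 0xEB = 11101011 → 3-byte char #4 = EB AC B0.
Offset 11: leading byte 0xED = 11101101 → 3-byte char #5 = ED 84 B9.
Offset 14: leading byte 0xF0 = 11110000 → 4-byte char #6 = F0 90 8D 83.
Offset 18: leading byte 0xF0 = 11110000 → 4-byte char #7 = F0 B3 B8 A7.
Offset 22: leading byte 0xD4 = 11010100 → 2-byte char #8 = D4 97.
Offset 24: leading byte 0xC6 = 11000110 → 2-byte char #9 = C6 8F.
Leading byte 0xC6 = 11000110 matches 110xxxxx → 2-byte sequence.
Byte 1: 0xC6 = 11000110, payload 00110 (5 bits).
Byte 2: 0x8F = 10001111 (10xxxxxx ✓), payload 001111.
Concatenate: 00110001111 = 0x18F (11 bits → U+018F).

U+018F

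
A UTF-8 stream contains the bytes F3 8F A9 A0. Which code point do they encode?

Leading byte 0xF3 = 11110011 matches 11110xxx → 4-byte sequence.
Byte 1: 0xF3 = 11110011, payload 011 (3 bits).
Byte 2: 0x8F = 10001111 (10xxxxxx ✓), payload 001111.
Byte 3: 0xA9 = 10101001 (10xxxxxx ✓), payload 101001.
Byte 4: 0xA0 = 10100000 (10xxxxxx ✓), payload 100000.
Concatenate: 011001111101001100000 = 0xCFA60 (21 bits → U+CFA60).

U+CFA60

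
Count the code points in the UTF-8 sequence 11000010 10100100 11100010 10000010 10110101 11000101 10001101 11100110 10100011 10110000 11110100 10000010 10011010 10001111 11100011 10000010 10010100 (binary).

6

Byte at offset 0: 0xC2 = 11000010 → 2-byte char (#1). Advance 2.
Byte at offset 2: 0xE2 = 11100010 → 3-byte char (#2). Advance 3.
Byte at offset 5: 0xC5 = 11000101 → 2-byte char (#3). Advance 2.
Byte at offset 7: 0xE6 = 11100110 → 3-byte char (#4). Advance 3.
Byte at offset 10: 0xF4 = 11110100 → 4-byte char (#5). Advance 4.
Byte at offset 14: 0xE3 = 11100011 → 3-byte char (#6). Advance 3.
Reached end at offset 17 after 6 code points.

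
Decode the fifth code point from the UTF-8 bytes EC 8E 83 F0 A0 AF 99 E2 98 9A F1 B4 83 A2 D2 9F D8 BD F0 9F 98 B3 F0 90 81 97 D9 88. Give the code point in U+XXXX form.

U+049F

Offset 0: leading byte 0xEC = 11101100 → 3-byte char #1 = EC 8E 83.
Offset 3: leading byte 0xF0 = 11110000 → 4-byte char #2 = F0 A0 AF 99.
Offset 7: leading byte 0xE2 = 11100010 → 3-byte char #3 = E2 98 9A.
Offset 10: leading byte 0xF1 = 11110001 → 4-byte char #4 = F1 B4 83 A2.
Offset 14: leading byte 0xD2 = 11010010 → 2-byte char #5 = D2 9F.
Leading byte 0xD2 = 11010010 matches 110xxxxx → 2-byte sequence.
Byte 1: 0xD2 = 11010010, payload 10010 (5 bits).
Byte 2: 0x9F = 10011111 (10xxxxxx ✓), payload 011111.
Concatenate: 10010011111 = 0x49F (11 bits → U+049F).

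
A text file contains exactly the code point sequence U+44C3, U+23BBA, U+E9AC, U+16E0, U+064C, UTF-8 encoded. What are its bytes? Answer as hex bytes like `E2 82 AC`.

E4 93 83 F0 A3 AE BA EE A6 AC E1 9B A0 D9 8C

U+44C3: 3-byte form → E4 93 83.
U+23BBA: 4-byte form → F0 A3 AE BA.
U+E9AC: 3-byte form → EE A6 AC.
U+16E0: 3-byte form → E1 9B A0.
U+064C: 2-byte form → D9 8C.
Concatenated (15 bytes): E4 93 83 F0 A3 AE BA EE A6 AC E1 9B A0 D9 8C.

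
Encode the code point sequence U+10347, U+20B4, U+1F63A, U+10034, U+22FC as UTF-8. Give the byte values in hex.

F0 90 8D 87 E2 82 B4 F0 9F 98 BA F0 90 80 B4 E2 8B BC

U+10347: 4-byte form → F0 90 8D 87.
U+20B4: 3-byte form → E2 82 B4.
U+1F63A: 4-byte form → F0 9F 98 BA.
U+10034: 4-byte form → F0 90 80 B4.
U+22FC: 3-byte form → E2 8B BC.
Concatenated (18 bytes): F0 90 8D 87 E2 82 B4 F0 9F 98 BA F0 90 80 B4 E2 8B BC.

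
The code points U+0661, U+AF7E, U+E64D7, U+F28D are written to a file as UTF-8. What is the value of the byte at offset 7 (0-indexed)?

0x93

U+0661 → 2-byte form D9 A1 at offsets 0–1.
U+AF7E → 3-byte form EA BD BE at offsets 2–4.
U+E64D7 → 4-byte form F3 A6 93 97 at offsets 5–8.
Offset 7 falls in char 3's range; it's byte 3 of F3 A6 93 97 = 0x93.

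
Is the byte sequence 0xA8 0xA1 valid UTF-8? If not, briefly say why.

invalid (continuation byte with no leading byte)

Byte 0xA8 = 10101000 has the form 10xxxxxx — a continuation byte — but there is no preceding leading byte.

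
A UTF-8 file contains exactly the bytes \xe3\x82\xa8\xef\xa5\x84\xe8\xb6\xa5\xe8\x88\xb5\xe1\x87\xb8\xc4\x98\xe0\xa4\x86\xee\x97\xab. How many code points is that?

Byte at offset 0: 0xE3 = 11100011 → 3-byte char (#1). Advance 3.
Byte at offset 3: 0xEF = 11101111 → 3-byte char (#2). Advance 3.
Byte at offset 6: 0xE8 = 11101000 → 3-byte char (#3). Advance 3.
Byte at offset 9: 0xE8 = 11101000 → 3-byte char (#4). Advance 3.
Byte at offset 12: 0xE1 = 11100001 → 3-byte char (#5). Advance 3.
Byte at offset 15: 0xC4 = 11000100 → 2-byte char (#6). Advance 2.
Byte at offset 17: 0xE0 = 11100000 → 3-byte char (#7). Advance 3.
Byte at offset 20: 0xEE = 11101110 → 3-byte char (#8). Advance 3.
Reached end at offset 23 after 8 code points.

8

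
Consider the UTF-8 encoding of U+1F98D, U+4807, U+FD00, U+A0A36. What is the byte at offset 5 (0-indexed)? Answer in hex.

U+1F98D → 4-byte form F0 9F A6 8D at offsets 0–3.
U+4807 → 3-byte form E4 A0 87 at offsets 4–6.
Offset 5 falls in char 2's range; it's byte 2 of E4 A0 87 = 0xA0.

0xA0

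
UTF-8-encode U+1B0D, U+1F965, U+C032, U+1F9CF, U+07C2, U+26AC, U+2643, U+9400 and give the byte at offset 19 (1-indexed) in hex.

1-indexed offset 19 is 0-indexed offset 18.
U+1B0D → 3-byte form E1 AC 8D at offsets 0–2.
U+1F965 → 4-byte form F0 9F A5 A5 at offsets 3–6.
U+C032 → 3-byte form EC 80 B2 at offsets 7–9.
U+1F9CF → 4-byte form F0 9F A7 8F at offsets 10–13.
U+07C2 → 2-byte form DF 82 at offsets 14–15.
U+26AC → 3-byte form E2 9A AC at offsets 16–18.
Offset 18 falls in char 6's range; it's byte 3 of E2 9A AC = 0xAC.

0xAC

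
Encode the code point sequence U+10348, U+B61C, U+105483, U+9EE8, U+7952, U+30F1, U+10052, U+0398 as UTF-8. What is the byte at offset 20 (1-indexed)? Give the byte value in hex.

0xB1

1-indexed offset 20 is 0-indexed offset 19.
U+10348 → 4-byte form F0 90 8D 88 at offsets 0–3.
U+B61C → 3-byte form EB 98 9C at offsets 4–6.
U+105483 → 4-byte form F4 85 92 83 at offsets 7–10.
U+9EE8 → 3-byte form E9 BB A8 at offsets 11–13.
U+7952 → 3-byte form E7 A5 92 at offsets 14–16.
U+30F1 → 3-byte form E3 83 B1 at offsets 17–19.
Offset 19 falls in char 6's range; it's byte 3 of E3 83 B1 = 0xB1.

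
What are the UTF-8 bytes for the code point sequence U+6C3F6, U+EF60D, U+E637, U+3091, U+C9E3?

F1 AC 8F B6 F3 AF 98 8D EE 98 B7 E3 82 91 EC A7 A3

U+6C3F6: 4-byte form → F1 AC 8F B6.
U+EF60D: 4-byte form → F3 AF 98 8D.
U+E637: 3-byte form → EE 98 B7.
U+3091: 3-byte form → E3 82 91.
U+C9E3: 3-byte form → EC A7 A3.
Concatenated (17 bytes): F1 AC 8F B6 F3 AF 98 8D EE 98 B7 E3 82 91 EC A7 A3.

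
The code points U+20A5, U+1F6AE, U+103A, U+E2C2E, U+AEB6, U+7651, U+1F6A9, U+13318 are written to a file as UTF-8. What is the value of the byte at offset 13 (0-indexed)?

U+20A5 → 3-byte form E2 82 A5 at offsets 0–2.
U+1F6AE → 4-byte form F0 9F 9A AE at offsets 3–6.
U+103A → 3-byte form E1 80 BA at offsets 7–9.
U+E2C2E → 4-byte form F3 A2 B0 AE at offsets 10–13.
Offset 13 falls in char 4's range; it's byte 4 of F3 A2 B0 AE = 0xAE.

0xAE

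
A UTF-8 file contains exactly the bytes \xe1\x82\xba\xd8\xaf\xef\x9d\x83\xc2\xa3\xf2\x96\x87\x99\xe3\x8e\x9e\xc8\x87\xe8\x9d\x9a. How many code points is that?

8

Byte at offset 0: 0xE1 = 11100001 → 3-byte char (#1). Advance 3.
Byte at offset 3: 0xD8 = 11011000 → 2-byte char (#2). Advance 2.
Byte at offset 5: 0xEF = 11101111 → 3-byte char (#3). Advance 3.
Byte at offset 8: 0xC2 = 11000010 → 2-byte char (#4). Advance 2.
Byte at offset 10: 0xF2 = 11110010 → 4-byte char (#5). Advance 4.
Byte at offset 14: 0xE3 = 11100011 → 3-byte char (#6). Advance 3.
Byte at offset 17: 0xC8 = 11001000 → 2-byte char (#7). Advance 2.
Byte at offset 19: 0xE8 = 11101000 → 3-byte char (#8). Advance 3.
Reached end at offset 22 after 8 code points.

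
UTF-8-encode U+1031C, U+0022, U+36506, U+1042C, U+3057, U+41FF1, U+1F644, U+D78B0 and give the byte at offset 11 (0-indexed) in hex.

0x90

U+1031C → 4-byte form F0 90 8C 9C at offsets 0–3.
U+0022 → 1-byte form 22 at offsets 4–4.
U+36506 → 4-byte form F0 B6 94 86 at offsets 5–8.
U+1042C → 4-byte form F0 90 90 AC at offsets 9–12.
Offset 11 falls in char 4's range; it's byte 3 of F0 90 90 AC = 0x90.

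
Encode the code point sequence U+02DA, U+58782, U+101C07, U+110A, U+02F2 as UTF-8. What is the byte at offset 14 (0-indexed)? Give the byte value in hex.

U+02DA → 2-byte form CB 9A at offsets 0–1.
U+58782 → 4-byte form F1 98 9E 82 at offsets 2–5.
U+101C07 → 4-byte form F4 81 B0 87 at offsets 6–9.
U+110A → 3-byte form E1 84 8A at offsets 10–12.
U+02F2 → 2-byte form CB B2 at offsets 13–14.
Offset 14 falls in char 5's range; it's byte 2 of CB B2 = 0xB2.

0xB2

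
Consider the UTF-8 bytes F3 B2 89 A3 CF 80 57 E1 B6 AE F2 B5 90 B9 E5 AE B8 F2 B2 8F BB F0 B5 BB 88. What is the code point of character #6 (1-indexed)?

U+5BB8

Offset 0: leading byte 0xF3 = 11110011 → 4-byte char #1 = F3 B2 89 A3.
Offset 4: leading byte 0xCF = 11001111 → 2-byte char #2 = CF 80.
Offset 6: leading byte 0x57 = 01010111 → 1-byte char #3 = 57.
Offset 7: leading byte 0xE1 = 11100001 → 3-byte char #4 = E1 B6 AE.
Offset 10: leading byte 0xF2 = 11110010 → 4-byte char #5 = F2 B5 90 B9.
Offset 14: leading byte 0xE5 = 11100101 → 3-byte char #6 = E5 AE B8.
Leading byte 0xE5 = 11100101 matches 1110xxxx → 3-byte sequence.
Byte 1: 0xE5 = 11100101, payload 0101 (4 bits).
Byte 2: 0xAE = 10101110 (10xxxxxx ✓), payload 101110.
Byte 3: 0xB8 = 10111000 (10xxxxxx ✓), payload 111000.
Concatenate: 0101101110111000 = 0x5BB8 (16 bits → U+5BB8).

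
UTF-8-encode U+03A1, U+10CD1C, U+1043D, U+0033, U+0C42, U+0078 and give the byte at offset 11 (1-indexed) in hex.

1-indexed offset 11 is 0-indexed offset 10.
U+03A1 → 2-byte form CE A1 at offsets 0–1.
U+10CD1C → 4-byte form F4 8C B4 9C at offsets 2–5.
U+1043D → 4-byte form F0 90 90 BD at offsets 6–9.
U+0033 → 1-byte form 33 at offsets 10–10.
Offset 10 falls in char 4's range; it's byte 1 of 33 = 0x33.

0x33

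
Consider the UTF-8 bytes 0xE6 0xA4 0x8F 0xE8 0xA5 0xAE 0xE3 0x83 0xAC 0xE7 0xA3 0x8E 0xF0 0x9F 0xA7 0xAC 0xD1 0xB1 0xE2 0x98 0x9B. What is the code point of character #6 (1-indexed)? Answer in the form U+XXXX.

Offset 0: leading byte 0xE6 = 11100110 → 3-byte char #1 = E6 A4 8F.
Offset 3: leading byte 0xE8 = 11101000 → 3-byte char #2 = E8 A5 AE.
Offset 6: leading byte 0xE3 = 11100011 → 3-byte char #3 = E3 83 AC.
Offset 9: leading byte 0xE7 = 11100111 → 3-byte char #4 = E7 A3 8E.
Offset 12: leading byte 0xF0 = 11110000 → 4-byte char #5 = F0 9F A7 AC.
Offset 16: leading byte 0xD1 = 11010001 → 2-byte char #6 = D1 B1.
Leading byte 0xD1 = 11010001 matches 110xxxxx → 2-byte sequence.
Byte 1: 0xD1 = 11010001, payload 10001 (5 bits).
Byte 2: 0xB1 = 10110001 (10xxxxxx ✓), payload 110001.
Concatenate: 10001110001 = 0x471 (11 bits → U+0471).

U+0471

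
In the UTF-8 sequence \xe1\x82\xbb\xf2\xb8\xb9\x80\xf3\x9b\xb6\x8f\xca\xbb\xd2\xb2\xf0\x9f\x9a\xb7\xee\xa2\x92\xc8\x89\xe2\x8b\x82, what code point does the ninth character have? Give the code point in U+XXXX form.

Offset 0: leading byte 0xE1 = 11100001 → 3-byte char #1 = E1 82 BB.
Offset 3: leading byte 0xF2 = 11110010 → 4-byte char #2 = F2 B8 B9 80.
Offset 7: leading byte 0xF3 = 11110011 → 4-byte char #3 = F3 9B B6 8F.
Offset 11: leading byte 0xCA = 11001010 → 2-byte char #4 = CA BB.
Offset 13: leading byte 0xD2 = 11010010 → 2-byte char #5 = D2 B2.
Offset 15: leading byte 0xF0 = 11110000 → 4-byte char #6 = F0 9F 9A B7.
Offset 19: leading byte 0xEE = 11101110 → 3-byte char #7 = EE A2 92.
Offset 22: leading byte 0xC8 = 11001000 → 2-byte char #8 = C8 89.
Offset 24: leading byte 0xE2 = 11100010 → 3-byte char #9 = E2 8B 82.
Leading byte 0xE2 = 11100010 matches 1110xxxx → 3-byte sequence.
Byte 1: 0xE2 = 11100010, payload 0010 (4 bits).
Byte 2: 0x8B = 10001011 (10xxxxxx ✓), payload 001011.
Byte 3: 0x82 = 10000010 (10xxxxxx ✓), payload 000010.
Concatenate: 0010001011000010 = 0x22C2 (16 bits → U+22C2).

U+22C2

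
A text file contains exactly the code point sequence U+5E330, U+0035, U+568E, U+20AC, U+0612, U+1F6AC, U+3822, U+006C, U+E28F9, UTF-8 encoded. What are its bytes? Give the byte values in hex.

F1 9E 8C B0 35 E5 9A 8E E2 82 AC D8 92 F0 9F 9A AC E3 A0 A2 6C F3 A2 A3 B9

U+5E330: 4-byte form → F1 9E 8C B0.
U+0035: 1-byte form → 35.
U+568E: 3-byte form → E5 9A 8E.
U+20AC: 3-byte form → E2 82 AC.
U+0612: 2-byte form → D8 92.
U+1F6AC: 4-byte form → F0 9F 9A AC.
U+3822: 3-byte form → E3 A0 A2.
U+006C: 1-byte form → 6C.
U+E28F9: 4-byte form → F3 A2 A3 B9.
Concatenated (25 bytes): F1 9E 8C B0 35 E5 9A 8E E2 82 AC D8 92 F0 9F 9A AC E3 A0 A2 6C F3 A2 A3 B9.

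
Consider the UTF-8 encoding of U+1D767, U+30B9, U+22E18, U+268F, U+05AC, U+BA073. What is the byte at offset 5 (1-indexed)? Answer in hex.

0xE3

1-indexed offset 5 is 0-indexed offset 4.
U+1D767 → 4-byte form F0 9D 9D A7 at offsets 0–3.
U+30B9 → 3-byte form E3 82 B9 at offsets 4–6.
Offset 4 falls in char 2's range; it's byte 1 of E3 82 B9 = 0xE3.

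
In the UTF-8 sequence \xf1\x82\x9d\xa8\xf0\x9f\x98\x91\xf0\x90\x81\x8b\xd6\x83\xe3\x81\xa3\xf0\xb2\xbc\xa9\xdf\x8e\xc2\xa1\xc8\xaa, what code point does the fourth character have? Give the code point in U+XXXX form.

Offset 0: leading byte 0xF1 = 11110001 → 4-byte char #1 = F1 82 9D A8.
Offset 4: leading byte 0xF0 = 11110000 → 4-byte char #2 = F0 9F 98 91.
Offset 8: leading byte 0xF0 = 11110000 → 4-byte char #3 = F0 90 81 8B.
Offset 12: leading byte 0xD6 = 11010110 → 2-byte char #4 = D6 83.
Leading byte 0xD6 = 11010110 matches 110xxxxx → 2-byte sequence.
Byte 1: 0xD6 = 11010110, payload 10110 (5 bits).
Byte 2: 0x83 = 10000011 (10xxxxxx ✓), payload 000011.
Concatenate: 10110000011 = 0x583 (11 bits → U+0583).

U+0583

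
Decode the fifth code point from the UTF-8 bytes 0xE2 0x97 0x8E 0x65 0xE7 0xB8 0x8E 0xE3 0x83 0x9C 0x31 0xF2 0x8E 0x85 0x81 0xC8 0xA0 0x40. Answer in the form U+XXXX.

Offset 0: leading byte 0xE2 = 11100010 → 3-byte char #1 = E2 97 8E.
Offset 3: leading byte 0x65 = 01100101 → 1-byte char #2 = 65.
Offset 4: leading byte 0xE7 = 11100111 → 3-byte char #3 = E7 B8 8E.
Offset 7: leading byte 0xE3 = 11100011 → 3-byte char #4 = E3 83 9C.
Offset 10: leading byte 0x31 = 00110001 → 1-byte char #5 = 31.
Leading byte 0x31 = 00110001 matches 0xxxxxxx → 1-byte sequence.
Byte 1: 0x31 = 00110001, payload 0110001 (7 bits).
Concatenate: 0110001 = 0x31 (7 bits → U+0031).

U+0031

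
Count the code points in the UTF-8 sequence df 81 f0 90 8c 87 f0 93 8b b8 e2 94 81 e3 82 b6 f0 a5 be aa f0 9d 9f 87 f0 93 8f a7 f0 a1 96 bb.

Byte at offset 0: 0xDF = 11011111 → 2-byte char (#1). Advance 2.
Byte at offset 2: 0xF0 = 11110000 → 4-byte char (#2). Advance 4.
Byte at offset 6: 0xF0 = 11110000 → 4-byte char (#3). Advance 4.
Byte at offset 10: 0xE2 = 11100010 → 3-byte char (#4). Advance 3.
Byte at offset 13: 0xE3 = 11100011 → 3-byte char (#5). Advance 3.
Byte at offset 16: 0xF0 = 11110000 → 4-byte char (#6). Advance 4.
Byte at offset 20: 0xF0 = 11110000 → 4-byte char (#7). Advance 4.
Byte at offset 24: 0xF0 = 11110000 → 4-byte char (#8). Advance 4.
Byte at offset 28: 0xF0 = 11110000 → 4-byte char (#9). Advance 4.
Reached end at offset 32 after 9 code points.

9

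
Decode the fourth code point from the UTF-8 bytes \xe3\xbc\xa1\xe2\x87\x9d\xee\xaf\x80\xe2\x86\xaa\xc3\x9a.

U+21AA

Offset 0: leading byte 0xE3 = 11100011 → 3-byte char #1 = E3 BC A1.
Offset 3: leading byte 0xE2 = 11100010 → 3-byte char #2 = E2 87 9D.
Offset 6: leading byte 0xEE = 11101110 → 3-byte char #3 = EE AF 80.
Offset 9: leading byte 0xE2 = 11100010 → 3-byte char #4 = E2 86 AA.
Leading byte 0xE2 = 11100010 matches 1110xxxx → 3-byte sequence.
Byte 1: 0xE2 = 11100010, payload 0010 (4 bits).
Byte 2: 0x86 = 10000110 (10xxxxxx ✓), payload 000110.
Byte 3: 0xAA = 10101010 (10xxxxxx ✓), payload 101010.
Concatenate: 0010000110101010 = 0x21AA (16 bits → U+21AA).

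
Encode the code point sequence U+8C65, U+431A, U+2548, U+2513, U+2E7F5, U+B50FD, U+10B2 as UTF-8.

E8 B1 A5 E4 8C 9A E2 95 88 E2 94 93 F0 AE 9F B5 F2 B5 83 BD E1 82 B2

U+8C65: 3-byte form → E8 B1 A5.
U+431A: 3-byte form → E4 8C 9A.
U+2548: 3-byte form → E2 95 88.
U+2513: 3-byte form → E2 94 93.
U+2E7F5: 4-byte form → F0 AE 9F B5.
U+B50FD: 4-byte form → F2 B5 83 BD.
U+10B2: 3-byte form → E1 82 B2.
Concatenated (23 bytes): E8 B1 A5 E4 8C 9A E2 95 88 E2 94 93 F0 AE 9F B5 F2 B5 83 BD E1 82 B2.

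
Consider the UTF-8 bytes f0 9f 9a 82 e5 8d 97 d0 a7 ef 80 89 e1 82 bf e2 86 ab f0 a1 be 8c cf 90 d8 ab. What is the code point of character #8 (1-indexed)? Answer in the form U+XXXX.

Offset 0: leading byte 0xF0 = 11110000 → 4-byte char #1 = F0 9F 9A 82.
Offset 4: leading byte 0xE5 = 11100101 → 3-byte char #2 = E5 8D 97.
Offset 7: leading byte 0xD0 = 11010000 → 2-byte char #3 = D0 A7.
Offset 9: leading byte 0xEF = 11101111 → 3-byte char #4 = EF 80 89.
Offset 12: leading byte 0xE1 = 11100001 → 3-byte char #5 = E1 82 BF.
Offset 15: leading byte 0xE2 = 11100010 → 3-byte char #6 = E2 86 AB.
Offset 18: leading byte 0xF0 = 11110000 → 4-byte char #7 = F0 A1 BE 8C.
Offset 22: leading byte 0xCF = 11001111 → 2-byte char #8 = CF 90.
Leading byte 0xCF = 11001111 matches 110xxxxx → 2-byte sequence.
Byte 1: 0xCF = 11001111, payload 01111 (5 bits).
Byte 2: 0x90 = 10010000 (10xxxxxx ✓), payload 010000.
Concatenate: 01111010000 = 0x3D0 (11 bits → U+03D0).

U+03D0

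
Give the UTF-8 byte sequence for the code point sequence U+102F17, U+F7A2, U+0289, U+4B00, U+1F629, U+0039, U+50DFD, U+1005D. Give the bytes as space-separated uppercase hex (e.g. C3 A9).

F4 82 BC 97 EF 9E A2 CA 89 E4 AC 80 F0 9F 98 A9 39 F1 90 B7 BD F0 90 81 9D

U+102F17: 4-byte form → F4 82 BC 97.
U+F7A2: 3-byte form → EF 9E A2.
U+0289: 2-byte form → CA 89.
U+4B00: 3-byte form → E4 AC 80.
U+1F629: 4-byte form → F0 9F 98 A9.
U+0039: 1-byte form → 39.
U+50DFD: 4-byte form → F1 90 B7 BD.
U+1005D: 4-byte form → F0 90 81 9D.
Concatenated (25 bytes): F4 82 BC 97 EF 9E A2 CA 89 E4 AC 80 F0 9F 98 A9 39 F1 90 B7 BD F0 90 81 9D.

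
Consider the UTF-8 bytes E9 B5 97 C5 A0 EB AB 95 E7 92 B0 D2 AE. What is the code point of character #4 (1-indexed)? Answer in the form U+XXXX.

Offset 0: leading byte 0xE9 = 11101001 → 3-byte char #1 = E9 B5 97.
Offset 3: leading byte 0xC5 = 11000101 → 2-byte char #2 = C5 A0.
Offset 5: leading byte 0xEB = 11101011 → 3-byte char #3 = EB AB 95.
Offset 8: leading byte 0xE7 = 11100111 → 3-byte char #4 = E7 92 B0.
Leading byte 0xE7 = 11100111 matches 1110xxxx → 3-byte sequence.
Byte 1: 0xE7 = 11100111, payload 0111 (4 bits).
Byte 2: 0x92 = 10010010 (10xxxxxx ✓), payload 010010.
Byte 3: 0xB0 = 10110000 (10xxxxxx ✓), payload 110000.
Concatenate: 0111010010110000 = 0x74B0 (16 bits → U+74B0).

U+74B0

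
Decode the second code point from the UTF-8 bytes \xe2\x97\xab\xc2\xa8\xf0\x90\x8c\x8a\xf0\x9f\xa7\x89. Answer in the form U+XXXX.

Offset 0: leading byte 0xE2 = 11100010 → 3-byte char #1 = E2 97 AB.
Offset 3: leading byte 0xC2 = 11000010 → 2-byte char #2 = C2 A8.
Leading byte 0xC2 = 11000010 matches 110xxxxx → 2-byte sequence.
Byte 1: 0xC2 = 11000010, payload 00010 (5 bits).
Byte 2: 0xA8 = 10101000 (10xxxxxx ✓), payload 101000.
Concatenate: 00010101000 = 0xA8 (11 bits → U+00A8).

U+00A8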